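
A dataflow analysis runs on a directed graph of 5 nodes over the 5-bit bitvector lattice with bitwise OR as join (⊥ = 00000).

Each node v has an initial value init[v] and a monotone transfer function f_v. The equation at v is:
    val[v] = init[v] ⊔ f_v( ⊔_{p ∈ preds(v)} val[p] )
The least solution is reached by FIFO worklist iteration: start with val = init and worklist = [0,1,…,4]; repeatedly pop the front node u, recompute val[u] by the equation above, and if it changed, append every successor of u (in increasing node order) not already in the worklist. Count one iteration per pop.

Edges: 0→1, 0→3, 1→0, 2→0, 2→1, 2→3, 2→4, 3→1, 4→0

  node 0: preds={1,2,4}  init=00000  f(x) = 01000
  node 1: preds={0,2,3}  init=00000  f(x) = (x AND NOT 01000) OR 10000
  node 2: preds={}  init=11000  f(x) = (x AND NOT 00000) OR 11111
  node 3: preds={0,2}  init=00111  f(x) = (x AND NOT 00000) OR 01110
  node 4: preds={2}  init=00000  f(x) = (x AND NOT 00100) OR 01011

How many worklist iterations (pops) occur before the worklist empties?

7

Iteration log — 7 steps:
  step 1. node 0  ⊔preds=11000  new=01000  old=00000  +wl: 
  step 2. node 1  ⊔preds=11111  new=10111  old=00000  +wl: 0
  step 3. node 2  ⊔preds=00000  new=11111  old=11000  +wl: 1
  step 4. node 3  ⊔preds=11111  new=11111  old=00111  +wl: 
  step 5. node 4  ⊔preds=11111  new=11011  old=00000  +wl: 
  step 6. node 0  ⊔preds=11111  new=01000  stable
  step 7. node 1  ⊔preds=11111  new=10111  stable

Least fixpoint reached:
  node 0: 01000
  node 1: 10111
  node 2: 11111
  node 3: 11111
  node 4: 11011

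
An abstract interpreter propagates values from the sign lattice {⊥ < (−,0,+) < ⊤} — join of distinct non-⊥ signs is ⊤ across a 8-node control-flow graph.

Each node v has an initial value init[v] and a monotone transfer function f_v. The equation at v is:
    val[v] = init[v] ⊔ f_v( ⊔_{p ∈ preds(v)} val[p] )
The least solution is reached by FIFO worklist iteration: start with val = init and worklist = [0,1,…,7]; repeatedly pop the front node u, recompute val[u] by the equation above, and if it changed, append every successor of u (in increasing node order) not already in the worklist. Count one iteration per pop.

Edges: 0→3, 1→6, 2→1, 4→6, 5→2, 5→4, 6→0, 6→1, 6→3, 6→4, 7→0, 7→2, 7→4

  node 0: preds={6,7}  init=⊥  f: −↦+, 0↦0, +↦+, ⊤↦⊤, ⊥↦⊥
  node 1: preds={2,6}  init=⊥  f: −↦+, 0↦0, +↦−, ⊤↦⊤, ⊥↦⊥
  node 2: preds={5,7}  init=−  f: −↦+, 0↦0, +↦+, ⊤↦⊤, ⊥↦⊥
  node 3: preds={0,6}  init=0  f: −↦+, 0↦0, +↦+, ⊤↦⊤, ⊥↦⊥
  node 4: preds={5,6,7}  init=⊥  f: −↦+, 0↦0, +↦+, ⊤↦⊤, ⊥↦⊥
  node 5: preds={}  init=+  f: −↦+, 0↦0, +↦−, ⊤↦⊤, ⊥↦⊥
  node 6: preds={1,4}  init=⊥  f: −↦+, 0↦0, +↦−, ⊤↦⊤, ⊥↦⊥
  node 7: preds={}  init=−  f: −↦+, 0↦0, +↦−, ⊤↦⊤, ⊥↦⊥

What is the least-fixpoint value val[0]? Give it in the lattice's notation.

Iteration log — 13 steps:
  step 1. node 0  ⊔preds=−  new=+  old=⊥  +wl: 
  step 2. node 1  ⊔preds=−  new=+  old=⊥  +wl: 
  step 3. node 2  ⊔preds=⊤  new=⊤  old=−  +wl: 1
  step 4. node 3  ⊔preds=+  new=⊤  old=0  +wl: 
  step 5. node 4  ⊔preds=⊤  new=⊤  old=⊥  +wl: 
  step 6. node 5  ⊔preds=⊥  new=+  stable
  step 7. node 6  ⊔preds=⊤  new=⊤  old=⊥  +wl: 0,3,4
  step 8. node 7  ⊔preds=⊥  new=−  stable
  step 9. node 1  ⊔preds=⊤  new=⊤  old=+  +wl: 6
  step 10. node 0  ⊔preds=⊤  new=⊤  old=+  +wl: 
  step 11. node 3  ⊔preds=⊤  new=⊤  stable
  step 12. node 4  ⊔preds=⊤  new=⊤  stable
  step 13. node 6  ⊔preds=⊤  new=⊤  stable

Least fixpoint reached:
  node 0: ⊤
  node 1: ⊤
  node 2: ⊤
  node 3: ⊤
  node 4: ⊤
  node 5: +
  node 6: ⊤
  node 7: −

⊤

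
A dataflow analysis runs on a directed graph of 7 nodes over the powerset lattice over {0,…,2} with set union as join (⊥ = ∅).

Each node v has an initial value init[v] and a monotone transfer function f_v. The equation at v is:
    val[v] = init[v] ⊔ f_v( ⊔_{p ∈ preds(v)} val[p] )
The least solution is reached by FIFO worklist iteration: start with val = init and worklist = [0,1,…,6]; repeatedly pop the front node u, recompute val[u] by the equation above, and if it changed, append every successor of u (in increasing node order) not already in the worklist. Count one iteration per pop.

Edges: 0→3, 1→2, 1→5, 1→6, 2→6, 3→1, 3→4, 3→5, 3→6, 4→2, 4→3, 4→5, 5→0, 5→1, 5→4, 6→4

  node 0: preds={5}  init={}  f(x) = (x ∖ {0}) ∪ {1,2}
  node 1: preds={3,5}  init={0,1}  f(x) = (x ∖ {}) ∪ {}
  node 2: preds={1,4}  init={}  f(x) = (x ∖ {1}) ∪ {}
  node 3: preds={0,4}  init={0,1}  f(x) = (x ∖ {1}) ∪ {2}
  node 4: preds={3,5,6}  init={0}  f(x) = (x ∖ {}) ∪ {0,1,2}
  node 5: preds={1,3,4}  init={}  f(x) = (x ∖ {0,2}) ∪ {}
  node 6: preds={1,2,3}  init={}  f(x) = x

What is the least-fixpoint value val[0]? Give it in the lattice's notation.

{1,2}

Trace (14 dequeues):
  [1] u=0 | in {} | out {1,2} | prev {} | push {}
  [2] u=1 | in {0,1} | out {0,1} | ==
  [3] u=2 | in {0,1} | out {0} | prev {} | push {}
  [4] u=3 | in {0,1,2} | out {0,1,2} | prev {0,1} | push {1}
  [5] u=4 | in {0,1,2} | out {0,1,2} | prev {0} | push {2,3}
  [6] u=5 | in {0,1,2} | out {1} | prev {} | push {0,4}
  [7] u=6 | in {0,1,2} | out {0,1,2} | prev {} | push {}
  [8] u=1 | in {0,1,2} | out {0,1,2} | prev {0,1} | push {5,6}
  [9] u=2 | in {0,1,2} | out {0,2} | prev {0} | push {}
  [10] u=3 | in {0,1,2} | out {0,1,2} | ==
  [11] u=0 | in {1} | out {1,2} | ==
  [12] u=4 | in {0,1,2} | out {0,1,2} | ==
  [13] u=5 | in {0,1,2} | out {1} | ==
  [14] u=6 | in {0,1,2} | out {0,1,2} | ==

Converged values:
  [0] {1,2}
  [1] {0,1,2}
  [2] {0,2}
  [3] {0,1,2}
  [4] {0,1,2}
  [5] {1}
  [6] {0,1,2}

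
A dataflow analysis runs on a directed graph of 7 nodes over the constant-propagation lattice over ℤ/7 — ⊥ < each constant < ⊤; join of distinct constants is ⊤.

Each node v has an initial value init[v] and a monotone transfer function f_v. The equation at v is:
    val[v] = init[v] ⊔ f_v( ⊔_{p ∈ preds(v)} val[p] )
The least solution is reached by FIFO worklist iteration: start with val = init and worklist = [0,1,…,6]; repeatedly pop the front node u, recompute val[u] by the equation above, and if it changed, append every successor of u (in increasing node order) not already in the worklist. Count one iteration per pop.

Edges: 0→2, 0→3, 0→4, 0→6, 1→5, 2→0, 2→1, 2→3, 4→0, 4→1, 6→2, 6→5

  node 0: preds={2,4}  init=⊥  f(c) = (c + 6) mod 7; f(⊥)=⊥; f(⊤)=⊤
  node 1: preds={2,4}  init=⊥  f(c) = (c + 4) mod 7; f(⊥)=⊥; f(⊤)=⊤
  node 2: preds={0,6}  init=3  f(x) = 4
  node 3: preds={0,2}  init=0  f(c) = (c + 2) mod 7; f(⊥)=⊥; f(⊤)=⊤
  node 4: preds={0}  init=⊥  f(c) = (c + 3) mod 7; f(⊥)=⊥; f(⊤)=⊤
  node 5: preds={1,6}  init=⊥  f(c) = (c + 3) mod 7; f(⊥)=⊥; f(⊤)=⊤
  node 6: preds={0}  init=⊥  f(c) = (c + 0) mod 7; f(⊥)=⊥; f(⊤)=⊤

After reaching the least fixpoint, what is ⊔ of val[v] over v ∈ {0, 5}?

Iteration log — 18 steps:
  step 1. node 0  ⊔preds=3  new=2  old=⊥  +wl: 
  step 2. node 1  ⊔preds=3  new=0  old=⊥  +wl: 
  step 3. node 2  ⊔preds=2  new=⊤  old=3  +wl: 0,1
  step 4. node 3  ⊔preds=⊤  new=⊤  old=0  +wl: 
  step 5. node 4  ⊔preds=2  new=5  old=⊥  +wl: 
  step 6. node 5  ⊔preds=0  new=3  old=⊥  +wl: 
  step 7. node 6  ⊔preds=2  new=2  old=⊥  +wl: 2,5
  step 8. node 0  ⊔preds=⊤  new=⊤  old=2  +wl: 3,4,6
  step 9. node 1  ⊔preds=⊤  new=⊤  old=0  +wl: 
  step 10. node 2  ⊔preds=⊤  new=⊤  stable
  step 11. node 5  ⊔preds=⊤  new=⊤  old=3  +wl: 
  step 12. node 3  ⊔preds=⊤  new=⊤  stable
  step 13. node 4  ⊔preds=⊤  new=⊤  old=5  +wl: 0,1
  step 14. node 6  ⊔preds=⊤  new=⊤  old=2  +wl: 2,5
  step 15. node 0  ⊔preds=⊤  new=⊤  stable
  step 16. node 1  ⊔preds=⊤  new=⊤  stable
  step 17. node 2  ⊔preds=⊤  new=⊤  stable
  step 18. node 5  ⊔preds=⊤  new=⊤  stable

Least fixpoint reached:
  node 0: ⊤
  node 1: ⊤
  node 2: ⊤
  node 3: ⊤
  node 4: ⊤
  node 5: ⊤
  node 6: ⊤

⊤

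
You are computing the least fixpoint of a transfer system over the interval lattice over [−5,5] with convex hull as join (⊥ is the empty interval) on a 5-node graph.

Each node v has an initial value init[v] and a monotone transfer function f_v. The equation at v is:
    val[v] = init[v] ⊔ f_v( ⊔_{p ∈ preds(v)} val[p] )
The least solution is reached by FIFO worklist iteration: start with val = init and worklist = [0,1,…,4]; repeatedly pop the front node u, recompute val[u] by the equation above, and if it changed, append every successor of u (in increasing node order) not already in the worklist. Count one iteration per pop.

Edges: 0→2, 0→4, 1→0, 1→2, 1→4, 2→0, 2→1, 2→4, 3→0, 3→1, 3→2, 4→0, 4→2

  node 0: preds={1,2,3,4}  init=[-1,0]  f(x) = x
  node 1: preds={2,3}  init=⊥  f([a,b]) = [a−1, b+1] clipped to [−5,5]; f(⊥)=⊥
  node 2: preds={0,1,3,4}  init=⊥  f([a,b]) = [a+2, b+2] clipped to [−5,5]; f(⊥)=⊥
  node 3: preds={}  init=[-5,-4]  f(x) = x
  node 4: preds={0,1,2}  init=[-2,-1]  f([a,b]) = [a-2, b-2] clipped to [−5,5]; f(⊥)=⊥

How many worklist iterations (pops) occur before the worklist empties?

14

Trace (14 dequeues):
  [1] u=0 | in [-5,-1] | out [-5,0] | prev [-1,0] | push {}
  [2] u=1 | in [-5,-4] | out [-5,-3] | prev ⊥ | push {0}
  [3] u=2 | in [-5,0] | out [-3,2] | prev ⊥ | push {1}
  [4] u=3 | in ⊥ | out [-5,-4] | ==
  [5] u=4 | in [-5,2] | out [-5,0] | prev [-2,-1] | push {2}
  [6] u=0 | in [-5,2] | out [-5,2] | prev [-5,0] | push {4}
  [7] u=1 | in [-5,2] | out [-5,3] | prev [-5,-3] | push {0}
  [8] u=2 | in [-5,3] | out [-3,5] | prev [-3,2] | push {1}
  [9] u=4 | in [-5,5] | out [-5,3] | prev [-5,0] | push {2}
  [10] u=0 | in [-5,5] | out [-5,5] | prev [-5,2] | push {4}
  [11] u=1 | in [-5,5] | out [-5,5] | prev [-5,3] | push {0}
  [12] u=2 | in [-5,5] | out [-3,5] | ==
  [13] u=4 | in [-5,5] | out [-5,3] | ==
  [14] u=0 | in [-5,5] | out [-5,5] | ==

Converged values:
  [0] [-5,5]
  [1] [-5,5]
  [2] [-3,5]
  [3] [-5,-4]
  [4] [-5,3]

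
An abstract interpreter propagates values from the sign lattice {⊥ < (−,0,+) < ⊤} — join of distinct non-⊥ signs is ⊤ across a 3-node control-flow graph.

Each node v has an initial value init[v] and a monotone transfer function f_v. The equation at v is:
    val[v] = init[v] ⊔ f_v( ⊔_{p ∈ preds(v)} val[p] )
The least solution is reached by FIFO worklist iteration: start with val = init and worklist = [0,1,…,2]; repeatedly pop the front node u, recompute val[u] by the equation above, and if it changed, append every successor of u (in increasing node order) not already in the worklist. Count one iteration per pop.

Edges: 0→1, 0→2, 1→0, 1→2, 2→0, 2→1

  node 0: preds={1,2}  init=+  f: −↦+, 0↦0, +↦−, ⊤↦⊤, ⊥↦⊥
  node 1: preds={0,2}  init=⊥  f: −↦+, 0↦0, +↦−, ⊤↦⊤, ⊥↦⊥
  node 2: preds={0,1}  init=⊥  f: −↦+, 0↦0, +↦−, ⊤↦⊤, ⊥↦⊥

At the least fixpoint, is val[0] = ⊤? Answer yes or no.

Iteration log — 7 steps:
  step 1. node 0  ⊔preds=⊥  new=+  stable
  step 2. node 1  ⊔preds=+  new=−  old=⊥  +wl: 0
  step 3. node 2  ⊔preds=⊤  new=⊤  old=⊥  +wl: 1
  step 4. node 0  ⊔preds=⊤  new=⊤  old=+  +wl: 2
  step 5. node 1  ⊔preds=⊤  new=⊤  old=−  +wl: 0
  step 6. node 2  ⊔preds=⊤  new=⊤  stable
  step 7. node 0  ⊔preds=⊤  new=⊤  stable

Least fixpoint reached:
  node 0: ⊤
  node 1: ⊤
  node 2: ⊤

yes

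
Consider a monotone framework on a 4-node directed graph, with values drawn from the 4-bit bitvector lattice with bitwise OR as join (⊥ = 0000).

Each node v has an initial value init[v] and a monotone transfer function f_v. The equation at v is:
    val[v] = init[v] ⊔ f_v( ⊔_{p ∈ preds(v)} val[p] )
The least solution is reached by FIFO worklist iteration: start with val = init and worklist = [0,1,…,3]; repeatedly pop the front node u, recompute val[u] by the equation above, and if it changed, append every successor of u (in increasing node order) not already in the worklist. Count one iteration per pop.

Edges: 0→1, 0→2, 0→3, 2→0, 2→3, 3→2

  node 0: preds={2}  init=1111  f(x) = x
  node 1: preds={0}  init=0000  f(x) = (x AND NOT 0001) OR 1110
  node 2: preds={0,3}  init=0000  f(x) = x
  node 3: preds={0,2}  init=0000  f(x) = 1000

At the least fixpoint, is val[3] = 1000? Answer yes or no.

Iteration log — 6 steps:
  step 1. node 0  ⊔preds=0000  new=1111  stable
  step 2. node 1  ⊔preds=1111  new=1110  old=0000  +wl: 
  step 3. node 2  ⊔preds=1111  new=1111  old=0000  +wl: 0
  step 4. node 3  ⊔preds=1111  new=1000  old=0000  +wl: 2
  step 5. node 0  ⊔preds=1111  new=1111  stable
  step 6. node 2  ⊔preds=1111  new=1111  stable

Least fixpoint reached:
  node 0: 1111
  node 1: 1110
  node 2: 1111
  node 3: 1000

yes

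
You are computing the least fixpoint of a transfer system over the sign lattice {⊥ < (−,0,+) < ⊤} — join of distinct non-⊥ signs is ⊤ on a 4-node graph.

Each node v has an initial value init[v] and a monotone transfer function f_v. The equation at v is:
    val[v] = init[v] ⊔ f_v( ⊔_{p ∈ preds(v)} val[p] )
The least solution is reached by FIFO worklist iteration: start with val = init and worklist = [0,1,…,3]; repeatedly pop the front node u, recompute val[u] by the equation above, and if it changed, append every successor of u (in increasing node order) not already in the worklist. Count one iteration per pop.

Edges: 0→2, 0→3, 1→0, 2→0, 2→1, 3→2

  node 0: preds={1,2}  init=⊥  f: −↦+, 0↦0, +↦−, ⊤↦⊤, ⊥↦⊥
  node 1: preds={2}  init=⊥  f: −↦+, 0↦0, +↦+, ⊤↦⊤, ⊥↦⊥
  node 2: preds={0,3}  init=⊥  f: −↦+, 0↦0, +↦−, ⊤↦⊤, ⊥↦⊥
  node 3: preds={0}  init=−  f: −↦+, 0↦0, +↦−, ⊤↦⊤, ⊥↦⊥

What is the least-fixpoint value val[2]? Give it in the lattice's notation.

⊤

Trace (15 dequeues):
  [1] u=0 | in ⊥ | out ⊥ | ==
  [2] u=1 | in ⊥ | out ⊥ | ==
  [3] u=2 | in − | out + | prev ⊥ | push {0,1}
  [4] u=3 | in ⊥ | out − | ==
  [5] u=0 | in + | out − | prev ⊥ | push {2,3}
  [6] u=1 | in + | out + | prev ⊥ | push {0}
  [7] u=2 | in − | out + | ==
  [8] u=3 | in − | out ⊤ | prev − | push {2}
  [9] u=0 | in + | out − | ==
  [10] u=2 | in ⊤ | out ⊤ | prev + | push {0,1}
  [11] u=0 | in ⊤ | out ⊤ | prev − | push {2,3}
  [12] u=1 | in ⊤ | out ⊤ | prev + | push {0}
  [13] u=2 | in ⊤ | out ⊤ | ==
  [14] u=3 | in ⊤ | out ⊤ | ==
  [15] u=0 | in ⊤ | out ⊤ | ==

Converged values:
  [0] ⊤
  [1] ⊤
  [2] ⊤
  [3] ⊤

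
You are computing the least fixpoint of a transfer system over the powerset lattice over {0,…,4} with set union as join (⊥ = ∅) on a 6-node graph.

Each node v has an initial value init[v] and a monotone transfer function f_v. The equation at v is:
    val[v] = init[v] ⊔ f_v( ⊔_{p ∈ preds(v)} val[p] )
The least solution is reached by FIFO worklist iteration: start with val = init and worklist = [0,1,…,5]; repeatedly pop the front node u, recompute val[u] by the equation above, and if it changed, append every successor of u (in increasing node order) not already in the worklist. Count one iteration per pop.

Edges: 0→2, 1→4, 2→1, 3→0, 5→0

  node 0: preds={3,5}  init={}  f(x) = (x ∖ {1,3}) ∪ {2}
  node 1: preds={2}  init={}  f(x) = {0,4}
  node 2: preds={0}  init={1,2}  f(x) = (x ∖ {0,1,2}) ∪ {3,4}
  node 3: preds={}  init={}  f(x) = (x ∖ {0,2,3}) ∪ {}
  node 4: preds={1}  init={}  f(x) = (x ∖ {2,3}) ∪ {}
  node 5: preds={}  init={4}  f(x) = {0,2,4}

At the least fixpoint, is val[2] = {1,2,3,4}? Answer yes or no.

yes

Iteration log — 9 steps:
  step 1. node 0  ⊔preds={4}  new={2,4}  old={}  +wl: 
  step 2. node 1  ⊔preds={1,2}  new={0,4}  old={}  +wl: 
  step 3. node 2  ⊔preds={2,4}  new={1,2,3,4}  old={1,2}  +wl: 1
  step 4. node 3  ⊔preds={}  new={}  stable
  step 5. node 4  ⊔preds={0,4}  new={0,4}  old={}  +wl: 
  step 6. node 5  ⊔preds={}  new={0,2,4}  old={4}  +wl: 0
  step 7. node 1  ⊔preds={1,2,3,4}  new={0,4}  stable
  step 8. node 0  ⊔preds={0,2,4}  new={0,2,4}  old={2,4}  +wl: 2
  step 9. node 2  ⊔preds={0,2,4}  new={1,2,3,4}  stable

Least fixpoint reached:
  node 0: {0,2,4}
  node 1: {0,4}
  node 2: {1,2,3,4}
  node 3: {}
  node 4: {0,4}
  node 5: {0,2,4}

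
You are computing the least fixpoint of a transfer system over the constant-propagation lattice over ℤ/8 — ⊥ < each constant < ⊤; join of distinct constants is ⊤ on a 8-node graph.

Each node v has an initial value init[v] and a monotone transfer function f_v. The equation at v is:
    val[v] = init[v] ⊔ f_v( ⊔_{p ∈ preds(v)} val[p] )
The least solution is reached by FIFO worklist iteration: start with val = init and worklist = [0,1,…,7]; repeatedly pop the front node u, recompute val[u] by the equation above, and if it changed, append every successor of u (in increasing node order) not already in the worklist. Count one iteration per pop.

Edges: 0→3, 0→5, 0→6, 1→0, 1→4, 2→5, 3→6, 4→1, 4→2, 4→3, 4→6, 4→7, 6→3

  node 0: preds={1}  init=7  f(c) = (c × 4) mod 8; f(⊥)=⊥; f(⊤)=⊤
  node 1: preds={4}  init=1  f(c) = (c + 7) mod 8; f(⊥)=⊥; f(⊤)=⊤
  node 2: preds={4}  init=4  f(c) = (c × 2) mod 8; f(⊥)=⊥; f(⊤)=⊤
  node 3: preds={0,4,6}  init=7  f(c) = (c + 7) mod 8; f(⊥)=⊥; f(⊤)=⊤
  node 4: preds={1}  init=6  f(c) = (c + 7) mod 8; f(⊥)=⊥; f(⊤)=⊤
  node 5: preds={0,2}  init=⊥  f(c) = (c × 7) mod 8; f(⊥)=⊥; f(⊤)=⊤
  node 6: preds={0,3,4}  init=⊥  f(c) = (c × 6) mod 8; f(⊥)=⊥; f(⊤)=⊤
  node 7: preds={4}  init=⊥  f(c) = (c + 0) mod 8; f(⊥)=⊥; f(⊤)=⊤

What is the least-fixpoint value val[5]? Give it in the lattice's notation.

Iteration log — 13 steps:
  step 1. node 0  ⊔preds=1  new=⊤  old=7  +wl: 
  step 2. node 1  ⊔preds=6  new=⊤  old=1  +wl: 0
  step 3. node 2  ⊔preds=6  new=4  stable
  step 4. node 3  ⊔preds=⊤  new=⊤  old=7  +wl: 
  step 5. node 4  ⊔preds=⊤  new=⊤  old=6  +wl: 1,2,3
  step 6. node 5  ⊔preds=⊤  new=⊤  old=⊥  +wl: 
  step 7. node 6  ⊔preds=⊤  new=⊤  old=⊥  +wl: 
  step 8. node 7  ⊔preds=⊤  new=⊤  old=⊥  +wl: 
  step 9. node 0  ⊔preds=⊤  new=⊤  stable
  step 10. node 1  ⊔preds=⊤  new=⊤  stable
  step 11. node 2  ⊔preds=⊤  new=⊤  old=4  +wl: 5
  step 12. node 3  ⊔preds=⊤  new=⊤  stable
  step 13. node 5  ⊔preds=⊤  new=⊤  stable

Least fixpoint reached:
  node 0: ⊤
  node 1: ⊤
  node 2: ⊤
  node 3: ⊤
  node 4: ⊤
  node 5: ⊤
  node 6: ⊤
  node 7: ⊤

⊤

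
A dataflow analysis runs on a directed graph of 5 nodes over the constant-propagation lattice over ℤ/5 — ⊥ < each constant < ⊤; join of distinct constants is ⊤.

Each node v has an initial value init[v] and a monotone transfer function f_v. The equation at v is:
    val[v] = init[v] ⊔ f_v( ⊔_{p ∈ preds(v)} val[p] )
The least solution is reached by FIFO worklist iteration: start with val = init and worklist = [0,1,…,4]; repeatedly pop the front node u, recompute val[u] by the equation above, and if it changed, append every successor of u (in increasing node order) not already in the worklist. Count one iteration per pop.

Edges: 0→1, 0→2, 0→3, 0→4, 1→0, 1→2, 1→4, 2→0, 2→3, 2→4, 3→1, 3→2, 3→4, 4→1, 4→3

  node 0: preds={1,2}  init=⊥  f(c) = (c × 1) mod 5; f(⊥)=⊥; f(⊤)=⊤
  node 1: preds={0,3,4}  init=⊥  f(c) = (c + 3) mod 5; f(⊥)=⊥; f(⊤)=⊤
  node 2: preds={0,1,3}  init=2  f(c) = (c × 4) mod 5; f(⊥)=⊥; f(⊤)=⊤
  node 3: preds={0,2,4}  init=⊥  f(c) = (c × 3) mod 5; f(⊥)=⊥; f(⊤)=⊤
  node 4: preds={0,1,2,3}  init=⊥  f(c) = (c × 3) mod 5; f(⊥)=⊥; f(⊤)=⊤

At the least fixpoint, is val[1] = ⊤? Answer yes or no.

Worklist (11 pops):
  #1 pop 0: in=2 → 2 (was ⊥); enqueue []
  #2 pop 1: in=2 → 0 (was ⊥); enqueue [0]
  #3 pop 2: in=⊤ → ⊤ (was 2); enqueue []
  #4 pop 3: in=⊤ → ⊤ (was ⊥); enqueue [1,2]
  #5 pop 4: in=⊤ → ⊤ (was ⊥); enqueue [3]
  #6 pop 0: in=⊤ → ⊤ (was 2); enqueue [4]
  #7 pop 1: in=⊤ → ⊤ (was 0); enqueue [0]
  #8 pop 2: in=⊤ → ⊤ (no change)
  #9 pop 3: in=⊤ → ⊤ (no change)
  #10 pop 4: in=⊤ → ⊤ (no change)
  #11 pop 0: in=⊤ → ⊤ (no change)

Fixpoint:
  val[0] = ⊤
  val[1] = ⊤
  val[2] = ⊤
  val[3] = ⊤
  val[4] = ⊤

yes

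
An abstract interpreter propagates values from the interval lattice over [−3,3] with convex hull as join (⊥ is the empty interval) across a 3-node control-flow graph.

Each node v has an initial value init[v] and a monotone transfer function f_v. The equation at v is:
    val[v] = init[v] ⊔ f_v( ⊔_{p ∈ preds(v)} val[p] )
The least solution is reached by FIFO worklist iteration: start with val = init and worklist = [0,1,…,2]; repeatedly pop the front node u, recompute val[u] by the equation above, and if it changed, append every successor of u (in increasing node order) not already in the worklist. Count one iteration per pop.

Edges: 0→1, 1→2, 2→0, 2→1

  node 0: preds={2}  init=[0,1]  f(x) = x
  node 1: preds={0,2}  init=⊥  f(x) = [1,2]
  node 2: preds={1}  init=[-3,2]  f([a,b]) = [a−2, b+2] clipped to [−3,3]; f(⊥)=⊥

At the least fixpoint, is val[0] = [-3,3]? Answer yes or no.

Trace (5 dequeues):
  [1] u=0 | in [-3,2] | out [-3,2] | prev [0,1] | push {}
  [2] u=1 | in [-3,2] | out [1,2] | prev ⊥ | push {}
  [3] u=2 | in [1,2] | out [-3,3] | prev [-3,2] | push {0,1}
  [4] u=0 | in [-3,3] | out [-3,3] | prev [-3,2] | push {}
  [5] u=1 | in [-3,3] | out [1,2] | ==

Converged values:
  [0] [-3,3]
  [1] [1,2]
  [2] [-3,3]

yes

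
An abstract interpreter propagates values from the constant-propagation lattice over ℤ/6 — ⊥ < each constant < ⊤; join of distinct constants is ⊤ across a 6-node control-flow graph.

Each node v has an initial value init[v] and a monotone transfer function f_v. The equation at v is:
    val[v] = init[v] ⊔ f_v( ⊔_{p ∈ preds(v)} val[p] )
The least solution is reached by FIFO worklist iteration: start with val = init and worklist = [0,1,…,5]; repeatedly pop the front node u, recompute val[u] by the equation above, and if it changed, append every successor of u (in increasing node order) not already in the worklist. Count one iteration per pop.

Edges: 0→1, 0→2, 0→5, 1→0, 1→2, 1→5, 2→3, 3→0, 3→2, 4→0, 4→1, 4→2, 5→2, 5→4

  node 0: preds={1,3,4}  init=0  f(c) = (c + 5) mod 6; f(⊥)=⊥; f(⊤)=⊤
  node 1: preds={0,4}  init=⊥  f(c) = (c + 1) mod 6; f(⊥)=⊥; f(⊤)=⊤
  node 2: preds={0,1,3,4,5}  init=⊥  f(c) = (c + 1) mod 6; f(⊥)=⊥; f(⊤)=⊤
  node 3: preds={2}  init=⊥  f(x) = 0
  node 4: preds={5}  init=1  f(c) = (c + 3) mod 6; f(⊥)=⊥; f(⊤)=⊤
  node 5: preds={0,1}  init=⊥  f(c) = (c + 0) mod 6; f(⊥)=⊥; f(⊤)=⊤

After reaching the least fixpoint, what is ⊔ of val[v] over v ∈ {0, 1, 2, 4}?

Worklist (13 pops):
  #1 pop 0: in=1 → 0 (no change)
  #2 pop 1: in=⊤ → ⊤ (was ⊥); enqueue [0]
  #3 pop 2: in=⊤ → ⊤ (was ⊥); enqueue []
  #4 pop 3: in=⊤ → 0 (was ⊥); enqueue [2]
  #5 pop 4: in=⊥ → 1 (no change)
  #6 pop 5: in=⊤ → ⊤ (was ⊥); enqueue [4]
  #7 pop 0: in=⊤ → ⊤ (was 0); enqueue [1,5]
  #8 pop 2: in=⊤ → ⊤ (no change)
  #9 pop 4: in=⊤ → ⊤ (was 1); enqueue [0,2]
  #10 pop 1: in=⊤ → ⊤ (no change)
  #11 pop 5: in=⊤ → ⊤ (no change)
  #12 pop 0: in=⊤ → ⊤ (no change)
  #13 pop 2: in=⊤ → ⊤ (no change)

Fixpoint:
  val[0] = ⊤
  val[1] = ⊤
  val[2] = ⊤
  val[3] = 0
  val[4] = ⊤
  val[5] = ⊤

⊤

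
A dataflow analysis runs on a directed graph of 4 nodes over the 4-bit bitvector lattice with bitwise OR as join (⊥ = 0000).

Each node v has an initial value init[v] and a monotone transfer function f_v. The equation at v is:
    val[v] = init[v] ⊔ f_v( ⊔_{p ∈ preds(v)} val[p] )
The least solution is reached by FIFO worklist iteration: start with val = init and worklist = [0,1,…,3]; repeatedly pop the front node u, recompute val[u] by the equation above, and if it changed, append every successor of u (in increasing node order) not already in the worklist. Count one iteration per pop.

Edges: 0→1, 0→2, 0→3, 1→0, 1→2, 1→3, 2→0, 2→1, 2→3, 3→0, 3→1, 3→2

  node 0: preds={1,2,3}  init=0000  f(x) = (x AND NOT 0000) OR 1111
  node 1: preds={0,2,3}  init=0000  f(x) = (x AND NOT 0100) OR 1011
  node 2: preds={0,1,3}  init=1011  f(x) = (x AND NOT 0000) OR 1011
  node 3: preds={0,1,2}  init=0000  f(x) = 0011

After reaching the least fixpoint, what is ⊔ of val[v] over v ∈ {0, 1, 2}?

Trace (7 dequeues):
  [1] u=0 | in 1011 | out 1111 | prev 0000 | push {}
  [2] u=1 | in 1111 | out 1011 | prev 0000 | push {0}
  [3] u=2 | in 1111 | out 1111 | prev 1011 | push {1}
  [4] u=3 | in 1111 | out 0011 | prev 0000 | push {2}
  [5] u=0 | in 1111 | out 1111 | ==
  [6] u=1 | in 1111 | out 1011 | ==
  [7] u=2 | in 1111 | out 1111 | ==

Converged values:
  [0] 1111
  [1] 1011
  [2] 1111
  [3] 0011

1111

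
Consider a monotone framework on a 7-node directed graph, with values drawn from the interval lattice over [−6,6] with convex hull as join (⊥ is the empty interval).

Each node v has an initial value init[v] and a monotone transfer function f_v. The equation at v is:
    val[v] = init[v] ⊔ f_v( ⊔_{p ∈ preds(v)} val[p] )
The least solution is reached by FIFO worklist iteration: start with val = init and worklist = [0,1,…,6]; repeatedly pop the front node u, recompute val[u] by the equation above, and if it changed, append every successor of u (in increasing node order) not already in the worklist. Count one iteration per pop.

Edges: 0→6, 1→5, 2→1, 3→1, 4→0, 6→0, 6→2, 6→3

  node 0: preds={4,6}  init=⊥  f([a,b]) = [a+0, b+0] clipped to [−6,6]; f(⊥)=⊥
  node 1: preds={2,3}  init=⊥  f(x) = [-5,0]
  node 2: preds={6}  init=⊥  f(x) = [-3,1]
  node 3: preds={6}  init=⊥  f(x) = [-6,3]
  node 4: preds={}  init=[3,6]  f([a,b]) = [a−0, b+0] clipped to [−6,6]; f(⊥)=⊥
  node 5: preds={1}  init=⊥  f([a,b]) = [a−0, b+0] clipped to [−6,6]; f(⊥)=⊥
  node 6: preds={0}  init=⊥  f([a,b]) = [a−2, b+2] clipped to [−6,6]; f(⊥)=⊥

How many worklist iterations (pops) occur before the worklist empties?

Worklist (28 pops):
  #1 pop 0: in=[3,6] → [3,6] (was ⊥); enqueue []
  #2 pop 1: in=⊥ → [-5,0] (was ⊥); enqueue []
  #3 pop 2: in=⊥ → [-3,1] (was ⊥); enqueue [1]
  #4 pop 3: in=⊥ → [-6,3] (was ⊥); enqueue []
  #5 pop 4: in=⊥ → [3,6] (no change)
  #6 pop 5: in=[-5,0] → [-5,0] (was ⊥); enqueue []
  #7 pop 6: in=[3,6] → [1,6] (was ⊥); enqueue [0,2,3]
  #8 pop 1: in=[-6,3] → [-5,0] (no change)
  #9 pop 0: in=[1,6] → [1,6] (was [3,6]); enqueue [6]
  #10 pop 2: in=[1,6] → [-3,1] (no change)
  #11 pop 3: in=[1,6] → [-6,3] (no change)
  #12 pop 6: in=[1,6] → [-1,6] (was [1,6]); enqueue [0,2,3]
  #13 pop 0: in=[-1,6] → [-1,6] (was [1,6]); enqueue [6]
  #14 pop 2: in=[-1,6] → [-3,1] (no change)
  #15 pop 3: in=[-1,6] → [-6,3] (no change)
  #16 pop 6: in=[-1,6] → [-3,6] (was [-1,6]); enqueue [0,2,3]
  #17 pop 0: in=[-3,6] → [-3,6] (was [-1,6]); enqueue [6]
  #18 pop 2: in=[-3,6] → [-3,1] (no change)
  #19 pop 3: in=[-3,6] → [-6,3] (no change)
  #20 pop 6: in=[-3,6] → [-5,6] (was [-3,6]); enqueue [0,2,3]
  #21 pop 0: in=[-5,6] → [-5,6] (was [-3,6]); enqueue [6]
  #22 pop 2: in=[-5,6] → [-3,1] (no change)
  #23 pop 3: in=[-5,6] → [-6,3] (no change)
  #24 pop 6: in=[-5,6] → [-6,6] (was [-5,6]); enqueue [0,2,3]
  #25 pop 0: in=[-6,6] → [-6,6] (was [-5,6]); enqueue [6]
  #26 pop 2: in=[-6,6] → [-3,1] (no change)
  #27 pop 3: in=[-6,6] → [-6,3] (no change)
  #28 pop 6: in=[-6,6] → [-6,6] (no change)

Fixpoint:
  val[0] = [-6,6]
  val[1] = [-5,0]
  val[2] = [-3,1]
  val[3] = [-6,3]
  val[4] = [3,6]
  val[5] = [-5,0]
  val[6] = [-6,6]

28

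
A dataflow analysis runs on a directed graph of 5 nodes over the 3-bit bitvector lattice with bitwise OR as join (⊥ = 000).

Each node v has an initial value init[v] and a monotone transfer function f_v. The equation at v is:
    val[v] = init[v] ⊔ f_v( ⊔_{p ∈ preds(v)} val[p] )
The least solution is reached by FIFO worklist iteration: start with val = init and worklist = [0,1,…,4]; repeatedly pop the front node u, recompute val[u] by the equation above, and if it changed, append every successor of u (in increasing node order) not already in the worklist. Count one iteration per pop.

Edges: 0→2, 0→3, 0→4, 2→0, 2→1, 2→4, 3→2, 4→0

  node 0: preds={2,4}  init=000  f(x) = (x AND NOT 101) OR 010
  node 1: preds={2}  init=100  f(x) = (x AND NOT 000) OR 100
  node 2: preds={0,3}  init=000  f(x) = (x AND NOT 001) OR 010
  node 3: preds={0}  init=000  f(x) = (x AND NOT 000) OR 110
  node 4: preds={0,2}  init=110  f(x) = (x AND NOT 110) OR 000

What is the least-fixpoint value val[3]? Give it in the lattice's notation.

110

Trace (11 dequeues):
  [1] u=0 | in 110 | out 010 | prev 000 | push {}
  [2] u=1 | in 000 | out 100 | ==
  [3] u=2 | in 010 | out 010 | prev 000 | push {0,1}
  [4] u=3 | in 010 | out 110 | prev 000 | push {2}
  [5] u=4 | in 010 | out 110 | ==
  [6] u=0 | in 110 | out 010 | ==
  [7] u=1 | in 010 | out 110 | prev 100 | push {}
  [8] u=2 | in 110 | out 110 | prev 010 | push {0,1,4}
  [9] u=0 | in 110 | out 010 | ==
  [10] u=1 | in 110 | out 110 | ==
  [11] u=4 | in 110 | out 110 | ==

Converged values:
  [0] 010
  [1] 110
  [2] 110
  [3] 110
  [4] 110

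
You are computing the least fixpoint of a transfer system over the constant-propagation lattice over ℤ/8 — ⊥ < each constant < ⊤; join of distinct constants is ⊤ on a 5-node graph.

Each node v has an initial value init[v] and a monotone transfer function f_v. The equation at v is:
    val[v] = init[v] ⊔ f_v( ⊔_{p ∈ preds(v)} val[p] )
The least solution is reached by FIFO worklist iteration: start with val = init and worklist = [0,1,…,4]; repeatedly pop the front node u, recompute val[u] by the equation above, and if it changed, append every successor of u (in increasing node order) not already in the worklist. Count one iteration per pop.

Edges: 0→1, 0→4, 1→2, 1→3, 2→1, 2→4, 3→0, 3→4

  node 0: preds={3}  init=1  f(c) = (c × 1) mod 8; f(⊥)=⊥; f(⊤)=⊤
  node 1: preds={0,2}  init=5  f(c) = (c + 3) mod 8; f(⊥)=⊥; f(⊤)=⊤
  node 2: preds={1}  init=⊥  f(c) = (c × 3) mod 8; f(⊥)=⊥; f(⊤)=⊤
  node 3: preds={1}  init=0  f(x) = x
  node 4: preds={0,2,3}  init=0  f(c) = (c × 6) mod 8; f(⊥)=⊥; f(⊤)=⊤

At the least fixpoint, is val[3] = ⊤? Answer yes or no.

Iteration log — 7 steps:
  step 1. node 0  ⊔preds=0  new=⊤  old=1  +wl: 
  step 2. node 1  ⊔preds=⊤  new=⊤  old=5  +wl: 
  step 3. node 2  ⊔preds=⊤  new=⊤  old=⊥  +wl: 1
  step 4. node 3  ⊔preds=⊤  new=⊤  old=0  +wl: 0
  step 5. node 4  ⊔preds=⊤  new=⊤  old=0  +wl: 
  step 6. node 1  ⊔preds=⊤  new=⊤  stable
  step 7. node 0  ⊔preds=⊤  new=⊤  stable

Least fixpoint reached:
  node 0: ⊤
  node 1: ⊤
  node 2: ⊤
  node 3: ⊤
  node 4: ⊤

yes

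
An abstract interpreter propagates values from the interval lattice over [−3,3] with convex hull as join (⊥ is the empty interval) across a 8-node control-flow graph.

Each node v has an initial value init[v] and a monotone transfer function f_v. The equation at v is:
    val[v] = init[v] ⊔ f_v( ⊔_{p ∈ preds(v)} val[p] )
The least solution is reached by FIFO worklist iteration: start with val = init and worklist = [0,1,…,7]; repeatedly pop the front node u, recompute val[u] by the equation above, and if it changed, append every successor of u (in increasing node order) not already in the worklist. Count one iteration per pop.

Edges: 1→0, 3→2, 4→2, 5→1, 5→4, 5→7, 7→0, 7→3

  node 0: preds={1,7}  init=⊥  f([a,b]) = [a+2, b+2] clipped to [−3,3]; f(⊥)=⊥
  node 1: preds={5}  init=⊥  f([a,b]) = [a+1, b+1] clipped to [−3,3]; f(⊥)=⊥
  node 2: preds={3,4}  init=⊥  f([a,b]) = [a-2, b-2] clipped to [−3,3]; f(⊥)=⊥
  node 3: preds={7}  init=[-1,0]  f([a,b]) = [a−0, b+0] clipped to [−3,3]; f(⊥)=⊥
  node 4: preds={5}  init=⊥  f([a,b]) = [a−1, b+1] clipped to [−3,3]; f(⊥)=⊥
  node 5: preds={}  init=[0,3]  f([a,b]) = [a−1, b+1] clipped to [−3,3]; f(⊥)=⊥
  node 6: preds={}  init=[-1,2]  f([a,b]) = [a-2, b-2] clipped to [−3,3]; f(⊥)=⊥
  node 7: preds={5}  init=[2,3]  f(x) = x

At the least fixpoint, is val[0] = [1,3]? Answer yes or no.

no

Iteration log — 11 steps:
  step 1. node 0  ⊔preds=[2,3]  new=[3,3]  old=⊥  +wl: 
  step 2. node 1  ⊔preds=[0,3]  new=[1,3]  old=⊥  +wl: 0
  step 3. node 2  ⊔preds=[-1,0]  new=[-3,-2]  old=⊥  +wl: 
  step 4. node 3  ⊔preds=[2,3]  new=[-1,3]  old=[-1,0]  +wl: 2
  step 5. node 4  ⊔preds=[0,3]  new=[-1,3]  old=⊥  +wl: 
  step 6. node 5  ⊔preds=⊥  new=[0,3]  stable
  step 7. node 6  ⊔preds=⊥  new=[-1,2]  stable
  step 8. node 7  ⊔preds=[0,3]  new=[0,3]  old=[2,3]  +wl: 3
  step 9. node 0  ⊔preds=[0,3]  new=[2,3]  old=[3,3]  +wl: 
  step 10. node 2  ⊔preds=[-1,3]  new=[-3,1]  old=[-3,-2]  +wl: 
  step 11. node 3  ⊔preds=[0,3]  new=[-1,3]  stable

Least fixpoint reached:
  node 0: [2,3]
  node 1: [1,3]
  node 2: [-3,1]
  node 3: [-1,3]
  node 4: [-1,3]
  node 5: [0,3]
  node 6: [-1,2]
  node 7: [0,3]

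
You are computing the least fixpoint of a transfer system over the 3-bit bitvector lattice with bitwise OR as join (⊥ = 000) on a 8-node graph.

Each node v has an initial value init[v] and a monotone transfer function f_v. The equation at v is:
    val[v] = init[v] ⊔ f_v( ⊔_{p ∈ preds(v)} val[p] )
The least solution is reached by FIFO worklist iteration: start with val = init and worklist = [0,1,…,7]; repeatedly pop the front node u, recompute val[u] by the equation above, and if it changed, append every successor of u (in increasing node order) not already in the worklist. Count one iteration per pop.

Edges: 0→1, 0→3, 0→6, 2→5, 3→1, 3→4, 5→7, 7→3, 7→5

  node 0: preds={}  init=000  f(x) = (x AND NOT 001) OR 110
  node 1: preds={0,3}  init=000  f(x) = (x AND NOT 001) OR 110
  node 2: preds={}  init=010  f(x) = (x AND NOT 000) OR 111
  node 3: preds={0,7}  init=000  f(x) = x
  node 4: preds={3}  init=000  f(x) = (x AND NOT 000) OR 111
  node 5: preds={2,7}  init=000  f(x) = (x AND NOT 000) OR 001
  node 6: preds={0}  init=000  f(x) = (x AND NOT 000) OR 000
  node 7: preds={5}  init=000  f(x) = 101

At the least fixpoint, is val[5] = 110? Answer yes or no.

no

Worklist (13 pops):
  #1 pop 0: in=000 → 110 (was 000); enqueue []
  #2 pop 1: in=110 → 110 (was 000); enqueue []
  #3 pop 2: in=000 → 111 (was 010); enqueue []
  #4 pop 3: in=110 → 110 (was 000); enqueue [1]
  #5 pop 4: in=110 → 111 (was 000); enqueue []
  #6 pop 5: in=111 → 111 (was 000); enqueue []
  #7 pop 6: in=110 → 110 (was 000); enqueue []
  #8 pop 7: in=111 → 101 (was 000); enqueue [3,5]
  #9 pop 1: in=110 → 110 (no change)
  #10 pop 3: in=111 → 111 (was 110); enqueue [1,4]
  #11 pop 5: in=111 → 111 (no change)
  #12 pop 1: in=111 → 110 (no change)
  #13 pop 4: in=111 → 111 (no change)

Fixpoint:
  val[0] = 110
  val[1] = 110
  val[2] = 111
  val[3] = 111
  val[4] = 111
  val[5] = 111
  val[6] = 110
  val[7] = 101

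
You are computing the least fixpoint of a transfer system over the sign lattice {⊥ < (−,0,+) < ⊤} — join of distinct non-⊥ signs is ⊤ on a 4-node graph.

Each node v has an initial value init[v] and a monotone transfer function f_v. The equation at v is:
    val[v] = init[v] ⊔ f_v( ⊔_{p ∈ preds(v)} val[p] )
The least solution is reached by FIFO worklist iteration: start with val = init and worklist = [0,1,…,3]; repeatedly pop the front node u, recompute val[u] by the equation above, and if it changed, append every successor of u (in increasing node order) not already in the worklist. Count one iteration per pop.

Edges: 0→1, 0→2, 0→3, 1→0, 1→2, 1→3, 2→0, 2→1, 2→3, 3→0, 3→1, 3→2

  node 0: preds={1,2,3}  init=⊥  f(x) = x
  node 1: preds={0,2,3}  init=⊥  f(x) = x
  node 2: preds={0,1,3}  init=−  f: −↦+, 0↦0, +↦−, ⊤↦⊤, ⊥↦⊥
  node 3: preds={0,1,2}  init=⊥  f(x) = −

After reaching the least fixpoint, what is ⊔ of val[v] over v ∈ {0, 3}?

Iteration log — 9 steps:
  step 1. node 0  ⊔preds=−  new=−  old=⊥  +wl: 
  step 2. node 1  ⊔preds=−  new=−  old=⊥  +wl: 0
  step 3. node 2  ⊔preds=−  new=⊤  old=−  +wl: 1
  step 4. node 3  ⊔preds=⊤  new=−  old=⊥  +wl: 2
  step 5. node 0  ⊔preds=⊤  new=⊤  old=−  +wl: 3
  step 6. node 1  ⊔preds=⊤  new=⊤  old=−  +wl: 0
  step 7. node 2  ⊔preds=⊤  new=⊤  stable
  step 8. node 3  ⊔preds=⊤  new=−  stable
  step 9. node 0  ⊔preds=⊤  new=⊤  stable

Least fixpoint reached:
  node 0: ⊤
  node 1: ⊤
  node 2: ⊤
  node 3: −

⊤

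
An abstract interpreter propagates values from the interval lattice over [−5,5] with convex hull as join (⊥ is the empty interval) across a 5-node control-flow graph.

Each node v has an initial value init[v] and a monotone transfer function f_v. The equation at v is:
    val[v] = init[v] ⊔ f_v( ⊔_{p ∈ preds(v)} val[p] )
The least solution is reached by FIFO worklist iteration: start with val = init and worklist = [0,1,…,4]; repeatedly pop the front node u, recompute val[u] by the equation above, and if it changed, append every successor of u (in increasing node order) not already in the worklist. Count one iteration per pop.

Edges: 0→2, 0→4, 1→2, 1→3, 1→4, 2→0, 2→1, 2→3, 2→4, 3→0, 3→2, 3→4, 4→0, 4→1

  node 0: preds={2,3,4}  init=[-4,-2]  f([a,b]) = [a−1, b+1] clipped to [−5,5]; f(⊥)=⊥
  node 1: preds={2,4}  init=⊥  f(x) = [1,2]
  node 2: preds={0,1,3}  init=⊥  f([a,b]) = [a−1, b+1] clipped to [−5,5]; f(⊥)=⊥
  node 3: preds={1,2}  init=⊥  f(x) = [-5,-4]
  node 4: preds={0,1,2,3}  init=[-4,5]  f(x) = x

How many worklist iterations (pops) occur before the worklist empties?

Worklist (8 pops):
  #1 pop 0: in=[-4,5] → [-5,5] (was [-4,-2]); enqueue []
  #2 pop 1: in=[-4,5] → [1,2] (was ⊥); enqueue []
  #3 pop 2: in=[-5,5] → [-5,5] (was ⊥); enqueue [0,1]
  #4 pop 3: in=[-5,5] → [-5,-4] (was ⊥); enqueue [2]
  #5 pop 4: in=[-5,5] → [-5,5] (was [-4,5]); enqueue []
  #6 pop 0: in=[-5,5] → [-5,5] (no change)
  #7 pop 1: in=[-5,5] → [1,2] (no change)
  #8 pop 2: in=[-5,5] → [-5,5] (no change)

Fixpoint:
  val[0] = [-5,5]
  val[1] = [1,2]
  val[2] = [-5,5]
  val[3] = [-5,-4]
  val[4] = [-5,5]

8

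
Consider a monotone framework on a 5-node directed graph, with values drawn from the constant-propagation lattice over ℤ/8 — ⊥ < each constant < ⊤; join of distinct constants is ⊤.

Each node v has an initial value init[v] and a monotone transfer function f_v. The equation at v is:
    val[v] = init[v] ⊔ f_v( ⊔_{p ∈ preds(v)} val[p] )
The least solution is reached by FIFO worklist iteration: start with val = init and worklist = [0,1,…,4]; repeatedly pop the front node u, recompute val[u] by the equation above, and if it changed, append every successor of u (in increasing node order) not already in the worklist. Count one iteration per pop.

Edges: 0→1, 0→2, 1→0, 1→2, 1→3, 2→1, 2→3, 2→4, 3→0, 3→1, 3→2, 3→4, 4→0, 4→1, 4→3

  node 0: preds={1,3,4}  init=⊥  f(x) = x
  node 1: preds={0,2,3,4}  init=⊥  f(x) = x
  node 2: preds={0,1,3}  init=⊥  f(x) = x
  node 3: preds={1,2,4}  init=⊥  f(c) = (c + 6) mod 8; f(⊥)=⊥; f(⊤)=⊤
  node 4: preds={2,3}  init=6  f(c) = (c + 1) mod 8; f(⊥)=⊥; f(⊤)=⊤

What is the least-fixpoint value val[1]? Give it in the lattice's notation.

⊤

Trace (13 dequeues):
  [1] u=0 | in 6 | out 6 | prev ⊥ | push {}
  [2] u=1 | in 6 | out 6 | prev ⊥ | push {0}
  [3] u=2 | in 6 | out 6 | prev ⊥ | push {1}
  [4] u=3 | in 6 | out 4 | prev ⊥ | push {2}
  [5] u=4 | in ⊤ | out ⊤ | prev 6 | push {3}
  [6] u=0 | in ⊤ | out ⊤ | prev 6 | push {}
  [7] u=1 | in ⊤ | out ⊤ | prev 6 | push {0}
  [8] u=2 | in ⊤ | out ⊤ | prev 6 | push {1,4}
  [9] u=3 | in ⊤ | out ⊤ | prev 4 | push {2}
  [10] u=0 | in ⊤ | out ⊤ | ==
  [11] u=1 | in ⊤ | out ⊤ | ==
  [12] u=4 | in ⊤ | out ⊤ | ==
  [13] u=2 | in ⊤ | out ⊤ | ==

Converged values:
  [0] ⊤
  [1] ⊤
  [2] ⊤
  [3] ⊤
  [4] ⊤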